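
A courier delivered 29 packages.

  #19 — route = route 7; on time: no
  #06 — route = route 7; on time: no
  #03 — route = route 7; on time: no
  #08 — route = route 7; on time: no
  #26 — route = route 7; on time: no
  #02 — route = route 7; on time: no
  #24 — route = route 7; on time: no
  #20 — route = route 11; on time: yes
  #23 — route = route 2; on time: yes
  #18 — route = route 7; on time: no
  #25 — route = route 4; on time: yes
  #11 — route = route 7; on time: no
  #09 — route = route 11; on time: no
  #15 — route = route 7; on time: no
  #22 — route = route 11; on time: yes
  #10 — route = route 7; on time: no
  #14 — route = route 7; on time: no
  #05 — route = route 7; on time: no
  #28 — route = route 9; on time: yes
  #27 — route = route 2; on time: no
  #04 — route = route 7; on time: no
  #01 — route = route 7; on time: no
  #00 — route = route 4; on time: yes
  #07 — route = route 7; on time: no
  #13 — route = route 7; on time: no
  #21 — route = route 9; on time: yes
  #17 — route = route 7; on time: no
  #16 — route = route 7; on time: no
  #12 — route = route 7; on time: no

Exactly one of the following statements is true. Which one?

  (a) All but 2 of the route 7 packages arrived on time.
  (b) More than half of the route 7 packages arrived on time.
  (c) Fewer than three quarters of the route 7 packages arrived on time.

(c)

|A| = 20, |A ∩ B| = 0, |A ∖ B| = 20.
(a) requires |A ∖ B| = 2: false.
(b) requires |A ∩ B| > |A ∖ B|: false.
(c) requires |A ∩ B| / |A| < 3/4: true.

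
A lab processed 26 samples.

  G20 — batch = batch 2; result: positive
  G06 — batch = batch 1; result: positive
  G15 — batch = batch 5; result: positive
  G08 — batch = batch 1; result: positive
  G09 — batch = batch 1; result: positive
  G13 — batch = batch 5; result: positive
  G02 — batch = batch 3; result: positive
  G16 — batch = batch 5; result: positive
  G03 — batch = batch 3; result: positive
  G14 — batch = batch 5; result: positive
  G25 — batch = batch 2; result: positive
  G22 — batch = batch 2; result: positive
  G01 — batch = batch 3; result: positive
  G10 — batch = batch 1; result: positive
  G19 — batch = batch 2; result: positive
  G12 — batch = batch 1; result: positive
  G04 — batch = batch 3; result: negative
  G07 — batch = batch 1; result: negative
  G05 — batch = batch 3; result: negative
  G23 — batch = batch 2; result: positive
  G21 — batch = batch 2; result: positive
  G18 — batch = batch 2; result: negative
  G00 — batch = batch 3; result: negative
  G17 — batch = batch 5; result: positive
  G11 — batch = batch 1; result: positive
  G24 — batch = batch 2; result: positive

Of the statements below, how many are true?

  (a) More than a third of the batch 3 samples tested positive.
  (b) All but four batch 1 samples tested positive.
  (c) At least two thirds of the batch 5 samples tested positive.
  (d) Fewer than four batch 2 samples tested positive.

2

(a) batch 3: |A| = 6, |A ∩ B| = 3; needs |A ∩ B| / |A| > 1/3 — true.
(b) batch 1: |A| = 7, |A ∩ B| = 6; needs |A ∖ B| = 4 — false.
(c) batch 5: |A| = 5, |A ∩ B| = 5; needs |A ∩ B| / |A| ≥ 2/3 — true.
(d) batch 2: |A| = 8, |A ∩ B| = 7; needs |A ∩ B| < 4 — false.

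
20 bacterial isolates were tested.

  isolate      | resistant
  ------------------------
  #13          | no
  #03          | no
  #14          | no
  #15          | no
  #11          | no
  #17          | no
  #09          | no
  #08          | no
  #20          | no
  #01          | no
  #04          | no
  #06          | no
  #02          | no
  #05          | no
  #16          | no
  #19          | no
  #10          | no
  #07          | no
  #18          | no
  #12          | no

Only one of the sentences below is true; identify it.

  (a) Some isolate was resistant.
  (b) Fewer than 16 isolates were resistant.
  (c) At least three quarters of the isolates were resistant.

(b)

|A| = 20, |A ∩ B| = 0, |A ∖ B| = 20.
(a) requires A ∩ B ≠ ∅ (|A ∩ B| ≥ 1): false.
(b) requires |A ∩ B| < 16: true.
(c) requires |A ∩ B| / |A| ≥ 3/4: false.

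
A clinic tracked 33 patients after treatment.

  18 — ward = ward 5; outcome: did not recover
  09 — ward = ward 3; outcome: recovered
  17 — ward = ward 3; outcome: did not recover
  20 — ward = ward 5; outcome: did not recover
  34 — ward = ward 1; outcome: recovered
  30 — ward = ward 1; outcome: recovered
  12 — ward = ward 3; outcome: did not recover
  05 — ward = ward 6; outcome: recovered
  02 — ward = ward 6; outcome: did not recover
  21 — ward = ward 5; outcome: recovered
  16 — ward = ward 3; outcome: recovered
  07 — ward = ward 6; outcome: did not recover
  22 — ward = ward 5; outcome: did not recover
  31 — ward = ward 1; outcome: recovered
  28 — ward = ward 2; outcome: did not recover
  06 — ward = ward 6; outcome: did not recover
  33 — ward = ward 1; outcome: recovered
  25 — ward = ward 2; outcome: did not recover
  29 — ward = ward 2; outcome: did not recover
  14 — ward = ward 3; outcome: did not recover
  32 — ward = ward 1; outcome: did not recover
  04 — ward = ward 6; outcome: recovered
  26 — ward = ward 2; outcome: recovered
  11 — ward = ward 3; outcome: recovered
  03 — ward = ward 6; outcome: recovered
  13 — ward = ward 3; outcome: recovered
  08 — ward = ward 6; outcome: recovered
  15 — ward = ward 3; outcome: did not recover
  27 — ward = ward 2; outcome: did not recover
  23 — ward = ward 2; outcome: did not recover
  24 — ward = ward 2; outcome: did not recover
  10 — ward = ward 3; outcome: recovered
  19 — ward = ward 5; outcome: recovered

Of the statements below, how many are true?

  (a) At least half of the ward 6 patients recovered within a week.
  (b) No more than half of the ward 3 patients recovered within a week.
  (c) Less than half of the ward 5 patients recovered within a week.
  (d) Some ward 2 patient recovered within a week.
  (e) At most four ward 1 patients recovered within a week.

(a) ward 6: |A| = 7, |A ∩ B| = 4; needs |A ∩ B| ≥ |A ∖ B| — true.
(b) ward 3: |A| = 9, |A ∩ B| = 5; needs |A ∩ B| ≤ |A ∖ B| — false.
(c) ward 5: |A| = 5, |A ∩ B| = 2; needs |A ∩ B| < |A ∖ B| — true.
(d) ward 2: |A| = 7, |A ∩ B| = 1; needs A ∩ B ≠ ∅ (|A ∩ B| ≥ 1) — true.
(e) ward 1: |A| = 5, |A ∩ B| = 4; needs |A ∩ B| ≤ 4 — true.

4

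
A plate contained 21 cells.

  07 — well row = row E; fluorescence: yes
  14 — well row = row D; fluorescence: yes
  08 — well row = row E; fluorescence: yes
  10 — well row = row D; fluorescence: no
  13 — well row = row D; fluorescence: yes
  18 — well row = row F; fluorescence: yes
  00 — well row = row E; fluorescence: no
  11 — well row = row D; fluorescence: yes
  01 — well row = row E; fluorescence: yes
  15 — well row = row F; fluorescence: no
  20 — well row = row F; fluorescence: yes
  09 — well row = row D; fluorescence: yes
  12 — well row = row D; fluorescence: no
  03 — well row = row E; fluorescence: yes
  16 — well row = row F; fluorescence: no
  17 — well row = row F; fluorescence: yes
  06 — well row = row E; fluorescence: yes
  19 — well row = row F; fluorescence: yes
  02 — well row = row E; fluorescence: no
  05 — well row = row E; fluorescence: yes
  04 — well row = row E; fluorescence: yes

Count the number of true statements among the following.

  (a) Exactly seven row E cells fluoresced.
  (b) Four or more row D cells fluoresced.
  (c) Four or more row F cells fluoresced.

(a) row E: |A| = 9, |A ∩ B| = 7; needs |A ∩ B| = 7 — true.
(b) row D: |A| = 6, |A ∩ B| = 4; needs |A ∩ B| ≥ 4 — true.
(c) row F: |A| = 6, |A ∩ B| = 4; needs |A ∩ B| ≥ 4 — true.

3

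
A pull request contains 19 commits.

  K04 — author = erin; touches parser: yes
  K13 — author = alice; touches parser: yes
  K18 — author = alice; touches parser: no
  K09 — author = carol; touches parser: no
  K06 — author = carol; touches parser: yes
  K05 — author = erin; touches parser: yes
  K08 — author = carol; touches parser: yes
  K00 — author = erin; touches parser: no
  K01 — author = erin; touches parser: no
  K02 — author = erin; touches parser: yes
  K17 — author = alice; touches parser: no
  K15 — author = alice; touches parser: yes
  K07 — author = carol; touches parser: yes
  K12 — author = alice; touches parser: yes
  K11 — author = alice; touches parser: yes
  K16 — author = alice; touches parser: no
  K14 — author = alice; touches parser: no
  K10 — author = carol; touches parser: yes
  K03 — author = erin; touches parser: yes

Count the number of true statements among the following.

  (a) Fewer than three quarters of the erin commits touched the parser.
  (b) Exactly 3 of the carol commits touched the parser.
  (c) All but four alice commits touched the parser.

(a) erin: |A| = 6, |A ∩ B| = 4; needs |A ∩ B| / |A| < 3/4 — true.
(b) carol: |A| = 5, |A ∩ B| = 4; needs |A ∩ B| = 3 — false.
(c) alice: |A| = 8, |A ∩ B| = 4; needs |A ∖ B| = 4 — true.

2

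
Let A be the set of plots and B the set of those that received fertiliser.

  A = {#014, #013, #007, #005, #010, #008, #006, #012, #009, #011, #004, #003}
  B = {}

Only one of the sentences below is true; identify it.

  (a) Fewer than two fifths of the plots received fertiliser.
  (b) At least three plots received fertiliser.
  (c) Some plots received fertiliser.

(a)

|A| = 12, |A ∩ B| = 0, |A ∖ B| = 12.
(a) requires |A ∩ B| / |A| < 2/5: true.
(b) requires |A ∩ B| ≥ 3: false.
(c) requires A ∩ B ≠ ∅ (|A ∩ B| ≥ 1): false.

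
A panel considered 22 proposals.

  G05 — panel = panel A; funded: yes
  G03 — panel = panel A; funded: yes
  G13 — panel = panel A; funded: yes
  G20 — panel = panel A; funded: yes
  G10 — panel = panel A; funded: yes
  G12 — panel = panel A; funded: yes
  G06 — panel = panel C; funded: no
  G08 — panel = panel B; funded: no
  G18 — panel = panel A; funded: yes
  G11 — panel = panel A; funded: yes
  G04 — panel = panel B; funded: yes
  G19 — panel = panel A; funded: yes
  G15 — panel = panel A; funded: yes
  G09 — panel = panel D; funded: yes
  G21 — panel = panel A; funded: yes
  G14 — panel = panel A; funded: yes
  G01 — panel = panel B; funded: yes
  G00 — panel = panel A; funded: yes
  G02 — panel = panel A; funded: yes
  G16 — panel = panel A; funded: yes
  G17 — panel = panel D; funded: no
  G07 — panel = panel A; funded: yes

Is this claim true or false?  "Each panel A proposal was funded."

'Each panel A proposal was funded' holds iff A ⊆ B, i.e. every element of A is in B (|A ∖ B| = 0).
|A| = 16, |A ∩ B| = 16, |A ∖ B| = 0.
So the statement is true.

True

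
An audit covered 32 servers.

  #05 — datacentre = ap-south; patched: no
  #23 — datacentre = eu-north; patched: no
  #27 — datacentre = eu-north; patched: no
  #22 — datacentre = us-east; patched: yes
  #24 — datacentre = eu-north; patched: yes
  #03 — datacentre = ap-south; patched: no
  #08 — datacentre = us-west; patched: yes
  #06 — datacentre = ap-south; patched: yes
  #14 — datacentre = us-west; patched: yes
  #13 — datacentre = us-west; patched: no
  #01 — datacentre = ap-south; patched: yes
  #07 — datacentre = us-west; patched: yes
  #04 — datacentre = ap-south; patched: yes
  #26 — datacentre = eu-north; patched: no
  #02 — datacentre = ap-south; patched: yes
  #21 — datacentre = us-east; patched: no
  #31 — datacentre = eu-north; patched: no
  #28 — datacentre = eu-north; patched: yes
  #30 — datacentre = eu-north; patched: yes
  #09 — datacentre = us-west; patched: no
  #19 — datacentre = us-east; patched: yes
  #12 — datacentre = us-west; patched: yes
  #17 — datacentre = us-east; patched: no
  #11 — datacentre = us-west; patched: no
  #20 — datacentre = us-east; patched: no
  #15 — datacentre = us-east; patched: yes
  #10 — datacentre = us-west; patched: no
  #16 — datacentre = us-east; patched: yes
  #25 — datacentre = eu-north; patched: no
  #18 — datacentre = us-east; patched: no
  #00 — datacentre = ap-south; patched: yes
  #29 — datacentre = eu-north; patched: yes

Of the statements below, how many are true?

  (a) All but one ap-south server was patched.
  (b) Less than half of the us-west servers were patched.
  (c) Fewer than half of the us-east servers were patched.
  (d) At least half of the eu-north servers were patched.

(a) ap-south: |A| = 7, |A ∩ B| = 5; needs |A ∖ B| = 1 — false.
(b) us-west: |A| = 8, |A ∩ B| = 4; needs |A ∩ B| < |A ∖ B| — false.
(c) us-east: |A| = 8, |A ∩ B| = 4; needs |A ∩ B| < |A ∖ B| — false.
(d) eu-north: |A| = 9, |A ∩ B| = 4; needs |A ∩ B| ≥ |A ∖ B| — false.

0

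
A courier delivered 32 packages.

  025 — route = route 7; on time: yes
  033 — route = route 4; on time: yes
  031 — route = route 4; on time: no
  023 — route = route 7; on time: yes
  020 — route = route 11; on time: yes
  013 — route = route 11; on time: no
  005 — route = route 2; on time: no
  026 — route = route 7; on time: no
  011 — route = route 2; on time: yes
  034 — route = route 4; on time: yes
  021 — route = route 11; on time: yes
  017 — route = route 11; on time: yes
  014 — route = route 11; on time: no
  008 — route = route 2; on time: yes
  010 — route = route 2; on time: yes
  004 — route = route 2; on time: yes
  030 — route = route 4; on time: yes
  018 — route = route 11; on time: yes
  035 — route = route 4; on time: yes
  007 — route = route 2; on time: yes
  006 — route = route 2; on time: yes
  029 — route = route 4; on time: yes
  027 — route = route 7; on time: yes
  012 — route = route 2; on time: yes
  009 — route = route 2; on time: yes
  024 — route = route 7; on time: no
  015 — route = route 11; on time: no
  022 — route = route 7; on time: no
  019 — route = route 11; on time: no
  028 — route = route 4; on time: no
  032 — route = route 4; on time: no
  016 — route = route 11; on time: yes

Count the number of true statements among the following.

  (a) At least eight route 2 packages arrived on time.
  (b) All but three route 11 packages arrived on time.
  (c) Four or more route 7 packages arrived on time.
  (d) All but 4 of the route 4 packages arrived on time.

(a) route 2: |A| = 9, |A ∩ B| = 8; needs |A ∩ B| ≥ 8 — true.
(b) route 11: |A| = 9, |A ∩ B| = 5; needs |A ∖ B| = 3 — false.
(c) route 7: |A| = 6, |A ∩ B| = 3; needs |A ∩ B| ≥ 4 — false.
(d) route 4: |A| = 8, |A ∩ B| = 5; needs |A ∖ B| = 4 — false.

1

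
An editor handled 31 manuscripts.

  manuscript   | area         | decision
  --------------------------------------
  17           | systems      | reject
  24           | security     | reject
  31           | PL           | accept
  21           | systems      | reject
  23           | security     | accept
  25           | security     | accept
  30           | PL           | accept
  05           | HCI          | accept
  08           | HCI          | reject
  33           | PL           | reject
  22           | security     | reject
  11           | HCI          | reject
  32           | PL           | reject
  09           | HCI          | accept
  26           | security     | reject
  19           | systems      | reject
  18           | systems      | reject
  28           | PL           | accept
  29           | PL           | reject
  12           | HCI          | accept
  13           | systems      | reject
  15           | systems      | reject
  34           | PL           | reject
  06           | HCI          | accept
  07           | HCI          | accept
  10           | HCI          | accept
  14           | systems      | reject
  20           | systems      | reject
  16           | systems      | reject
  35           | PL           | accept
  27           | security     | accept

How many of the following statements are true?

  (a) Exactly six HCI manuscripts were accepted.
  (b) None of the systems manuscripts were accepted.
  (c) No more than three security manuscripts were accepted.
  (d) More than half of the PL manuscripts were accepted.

(a) HCI: |A| = 8, |A ∩ B| = 6; needs |A ∩ B| = 6 — true.
(b) systems: |A| = 9, |A ∩ B| = 0; needs A ∩ B = ∅ (|A ∩ B| = 0) — true.
(c) security: |A| = 6, |A ∩ B| = 3; needs |A ∩ B| ≤ 3 — true.
(d) PL: |A| = 8, |A ∩ B| = 4; needs |A ∩ B| > |A ∖ B| — false.

3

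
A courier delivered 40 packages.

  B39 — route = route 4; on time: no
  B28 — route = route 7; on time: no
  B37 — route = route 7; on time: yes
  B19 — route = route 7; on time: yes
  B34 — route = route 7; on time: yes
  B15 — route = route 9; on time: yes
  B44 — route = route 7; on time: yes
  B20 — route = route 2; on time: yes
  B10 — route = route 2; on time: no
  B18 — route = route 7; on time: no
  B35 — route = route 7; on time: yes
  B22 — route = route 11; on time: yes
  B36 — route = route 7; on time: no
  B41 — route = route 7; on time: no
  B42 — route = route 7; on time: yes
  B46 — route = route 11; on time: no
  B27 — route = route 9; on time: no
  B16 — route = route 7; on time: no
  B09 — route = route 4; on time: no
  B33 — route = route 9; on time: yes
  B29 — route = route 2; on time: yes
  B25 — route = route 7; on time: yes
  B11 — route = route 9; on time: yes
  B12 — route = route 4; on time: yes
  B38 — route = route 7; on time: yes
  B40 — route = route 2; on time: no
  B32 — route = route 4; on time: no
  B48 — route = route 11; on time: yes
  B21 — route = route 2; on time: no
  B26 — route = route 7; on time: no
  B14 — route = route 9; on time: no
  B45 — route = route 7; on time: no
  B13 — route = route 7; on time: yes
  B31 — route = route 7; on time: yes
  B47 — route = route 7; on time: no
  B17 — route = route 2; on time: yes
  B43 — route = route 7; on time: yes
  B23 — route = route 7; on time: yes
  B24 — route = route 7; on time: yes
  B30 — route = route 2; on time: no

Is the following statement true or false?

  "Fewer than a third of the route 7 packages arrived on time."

'Fewer than a third of the route 7 packages arrived on time' holds iff |A ∩ B| / |A| < 1/3.
|A| = 21, |A ∩ B| = 13, |A ∖ B| = 8.
|A ∩ B|/|A| = 13/21, so the statement is false.

False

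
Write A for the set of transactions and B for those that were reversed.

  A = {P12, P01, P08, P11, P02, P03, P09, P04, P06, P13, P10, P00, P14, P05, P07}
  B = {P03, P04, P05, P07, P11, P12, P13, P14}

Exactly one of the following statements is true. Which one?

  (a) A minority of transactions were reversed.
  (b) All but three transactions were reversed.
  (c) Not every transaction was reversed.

(c)

|A| = 15, |A ∩ B| = 8, |A ∖ B| = 7.
(a) requires |A ∩ B| < |A ∖ B|: false.
(b) requires |A ∖ B| = 3: false.
(c) requires A ⊄ B (|A ∖ B| ≥ 1): true.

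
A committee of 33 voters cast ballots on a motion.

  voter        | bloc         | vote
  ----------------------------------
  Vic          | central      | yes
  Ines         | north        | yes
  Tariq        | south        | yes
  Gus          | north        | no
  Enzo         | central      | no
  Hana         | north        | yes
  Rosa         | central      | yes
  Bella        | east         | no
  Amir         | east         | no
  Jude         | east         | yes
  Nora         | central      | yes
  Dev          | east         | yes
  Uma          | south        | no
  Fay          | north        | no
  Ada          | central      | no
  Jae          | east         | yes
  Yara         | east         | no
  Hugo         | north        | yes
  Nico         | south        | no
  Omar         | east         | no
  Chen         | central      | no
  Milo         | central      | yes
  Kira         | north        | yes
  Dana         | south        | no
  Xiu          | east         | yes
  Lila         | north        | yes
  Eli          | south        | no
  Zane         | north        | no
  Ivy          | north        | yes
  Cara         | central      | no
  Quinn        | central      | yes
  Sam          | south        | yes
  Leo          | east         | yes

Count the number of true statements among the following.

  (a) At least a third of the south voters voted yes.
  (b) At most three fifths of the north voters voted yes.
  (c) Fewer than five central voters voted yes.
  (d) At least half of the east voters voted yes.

(a) south: |A| = 6, |A ∩ B| = 2; needs |A ∩ B| / |A| ≥ 1/3 — true.
(b) north: |A| = 9, |A ∩ B| = 6; needs |A ∩ B| / |A| ≤ 3/5 — false.
(c) central: |A| = 9, |A ∩ B| = 5; needs |A ∩ B| < 5 — false.
(d) east: |A| = 9, |A ∩ B| = 5; needs |A ∩ B| ≥ |A ∖ B| — true.

2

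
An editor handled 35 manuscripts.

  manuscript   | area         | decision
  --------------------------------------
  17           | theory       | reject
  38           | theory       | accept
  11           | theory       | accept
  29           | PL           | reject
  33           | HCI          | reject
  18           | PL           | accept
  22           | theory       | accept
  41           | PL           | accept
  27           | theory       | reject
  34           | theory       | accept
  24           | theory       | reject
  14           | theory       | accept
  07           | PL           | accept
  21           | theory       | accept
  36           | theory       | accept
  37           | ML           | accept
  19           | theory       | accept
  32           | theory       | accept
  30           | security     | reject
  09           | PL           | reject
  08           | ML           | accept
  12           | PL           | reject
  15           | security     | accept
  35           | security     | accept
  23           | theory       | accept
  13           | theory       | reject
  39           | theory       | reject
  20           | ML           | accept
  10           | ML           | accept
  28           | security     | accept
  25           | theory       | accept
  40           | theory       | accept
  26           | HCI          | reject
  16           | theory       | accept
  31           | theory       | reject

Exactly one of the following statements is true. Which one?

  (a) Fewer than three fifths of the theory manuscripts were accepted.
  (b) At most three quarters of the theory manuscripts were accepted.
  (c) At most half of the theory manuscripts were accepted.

(b)

|A| = 19, |A ∩ B| = 13, |A ∖ B| = 6.
(a) requires |A ∩ B| / |A| < 3/5: false.
(b) requires |A ∩ B| / |A| ≤ 3/4: true.
(c) requires |A ∩ B| ≤ |A ∖ B|: false.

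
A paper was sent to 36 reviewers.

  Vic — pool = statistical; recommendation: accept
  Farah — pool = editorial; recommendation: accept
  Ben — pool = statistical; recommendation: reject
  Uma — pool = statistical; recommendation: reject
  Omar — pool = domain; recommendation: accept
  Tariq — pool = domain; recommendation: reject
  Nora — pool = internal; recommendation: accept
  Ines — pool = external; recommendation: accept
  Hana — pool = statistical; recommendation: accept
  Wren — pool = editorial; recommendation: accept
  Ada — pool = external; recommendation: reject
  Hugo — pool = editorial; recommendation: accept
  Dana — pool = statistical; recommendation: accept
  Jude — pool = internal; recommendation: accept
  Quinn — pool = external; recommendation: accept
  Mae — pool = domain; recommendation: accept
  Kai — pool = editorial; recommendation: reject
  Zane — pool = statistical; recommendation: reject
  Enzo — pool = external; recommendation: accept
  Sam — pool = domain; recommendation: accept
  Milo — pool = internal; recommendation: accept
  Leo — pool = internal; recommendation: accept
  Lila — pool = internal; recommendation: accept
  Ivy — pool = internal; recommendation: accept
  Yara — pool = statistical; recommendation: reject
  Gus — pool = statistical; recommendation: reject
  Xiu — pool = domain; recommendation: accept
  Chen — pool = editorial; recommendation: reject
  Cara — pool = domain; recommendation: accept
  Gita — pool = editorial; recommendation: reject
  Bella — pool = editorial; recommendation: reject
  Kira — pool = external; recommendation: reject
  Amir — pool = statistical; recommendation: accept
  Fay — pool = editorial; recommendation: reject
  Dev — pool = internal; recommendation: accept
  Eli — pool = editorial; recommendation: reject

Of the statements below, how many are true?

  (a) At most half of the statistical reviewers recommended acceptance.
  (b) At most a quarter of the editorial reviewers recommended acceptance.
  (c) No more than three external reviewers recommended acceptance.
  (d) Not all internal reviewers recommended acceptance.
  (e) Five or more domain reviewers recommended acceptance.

(a) statistical: |A| = 9, |A ∩ B| = 4; needs |A ∩ B| ≤ |A ∖ B| — true.
(b) editorial: |A| = 9, |A ∩ B| = 3; needs |A ∩ B| / |A| ≤ 1/4 — false.
(c) external: |A| = 5, |A ∩ B| = 3; needs |A ∩ B| ≤ 3 — true.
(d) internal: |A| = 7, |A ∩ B| = 7; needs A ⊄ B (|A ∖ B| ≥ 1) — false.
(e) domain: |A| = 6, |A ∩ B| = 5; needs |A ∩ B| ≥ 5 — true.

3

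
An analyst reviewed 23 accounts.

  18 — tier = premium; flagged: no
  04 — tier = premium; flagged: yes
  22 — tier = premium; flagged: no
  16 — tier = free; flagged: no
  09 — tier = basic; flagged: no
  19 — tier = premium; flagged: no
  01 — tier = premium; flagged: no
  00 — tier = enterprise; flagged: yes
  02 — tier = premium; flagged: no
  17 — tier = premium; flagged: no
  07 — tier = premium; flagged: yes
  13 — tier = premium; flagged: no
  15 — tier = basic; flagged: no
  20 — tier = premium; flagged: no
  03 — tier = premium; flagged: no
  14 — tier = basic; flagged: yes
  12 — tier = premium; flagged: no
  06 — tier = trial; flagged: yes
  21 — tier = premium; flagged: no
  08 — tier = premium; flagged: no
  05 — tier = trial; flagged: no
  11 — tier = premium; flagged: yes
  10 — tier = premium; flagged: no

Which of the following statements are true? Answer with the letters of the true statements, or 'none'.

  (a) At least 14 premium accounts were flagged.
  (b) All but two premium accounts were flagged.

|A| = 16, |A ∩ B| = 3, |A ∖ B| = 13.
(a) |A ∩ B| ≥ 14: fails.
(b) |A ∖ B| = 2: fails.

none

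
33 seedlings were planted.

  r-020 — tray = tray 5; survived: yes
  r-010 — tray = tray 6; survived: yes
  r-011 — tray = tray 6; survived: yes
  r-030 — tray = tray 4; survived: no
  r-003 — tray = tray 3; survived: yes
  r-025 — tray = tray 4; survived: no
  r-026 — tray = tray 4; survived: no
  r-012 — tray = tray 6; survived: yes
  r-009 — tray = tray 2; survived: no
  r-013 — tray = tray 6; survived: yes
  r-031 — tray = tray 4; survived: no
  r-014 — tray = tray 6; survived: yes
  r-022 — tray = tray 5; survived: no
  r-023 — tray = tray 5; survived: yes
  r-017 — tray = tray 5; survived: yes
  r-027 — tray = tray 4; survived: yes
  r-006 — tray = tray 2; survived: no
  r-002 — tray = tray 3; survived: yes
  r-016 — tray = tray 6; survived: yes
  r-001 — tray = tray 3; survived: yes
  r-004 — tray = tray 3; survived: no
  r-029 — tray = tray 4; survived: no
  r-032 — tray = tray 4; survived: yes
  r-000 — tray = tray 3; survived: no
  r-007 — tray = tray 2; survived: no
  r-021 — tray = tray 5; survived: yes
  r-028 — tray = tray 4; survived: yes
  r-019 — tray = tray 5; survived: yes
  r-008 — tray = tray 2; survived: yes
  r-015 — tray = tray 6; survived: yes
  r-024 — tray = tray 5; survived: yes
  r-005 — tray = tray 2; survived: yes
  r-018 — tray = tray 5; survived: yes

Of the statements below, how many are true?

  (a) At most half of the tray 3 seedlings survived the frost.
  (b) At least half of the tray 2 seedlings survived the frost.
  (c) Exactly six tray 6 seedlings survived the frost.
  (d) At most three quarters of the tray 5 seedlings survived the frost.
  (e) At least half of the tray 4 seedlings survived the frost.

0

(a) tray 3: |A| = 5, |A ∩ B| = 3; needs |A ∩ B| ≤ |A ∖ B| — false.
(b) tray 2: |A| = 5, |A ∩ B| = 2; needs |A ∩ B| ≥ |A ∖ B| — false.
(c) tray 6: |A| = 7, |A ∩ B| = 7; needs |A ∩ B| = 6 — false.
(d) tray 5: |A| = 8, |A ∩ B| = 7; needs |A ∩ B| / |A| ≤ 3/4 — false.
(e) tray 4: |A| = 8, |A ∩ B| = 3; needs |A ∩ B| ≥ |A ∖ B| — false.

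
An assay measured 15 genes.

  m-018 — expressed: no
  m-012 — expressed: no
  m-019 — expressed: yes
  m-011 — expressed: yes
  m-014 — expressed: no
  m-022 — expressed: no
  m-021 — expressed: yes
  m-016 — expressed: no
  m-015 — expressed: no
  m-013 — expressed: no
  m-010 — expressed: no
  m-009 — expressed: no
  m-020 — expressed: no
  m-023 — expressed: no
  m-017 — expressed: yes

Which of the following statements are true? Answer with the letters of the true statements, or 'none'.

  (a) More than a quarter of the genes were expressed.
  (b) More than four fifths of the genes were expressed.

|A| = 15, |A ∩ B| = 4, |A ∖ B| = 11.
(a) |A ∩ B| / |A| > 1/4: holds.
(b) |A ∩ B| / |A| > 4/5: fails.

(a)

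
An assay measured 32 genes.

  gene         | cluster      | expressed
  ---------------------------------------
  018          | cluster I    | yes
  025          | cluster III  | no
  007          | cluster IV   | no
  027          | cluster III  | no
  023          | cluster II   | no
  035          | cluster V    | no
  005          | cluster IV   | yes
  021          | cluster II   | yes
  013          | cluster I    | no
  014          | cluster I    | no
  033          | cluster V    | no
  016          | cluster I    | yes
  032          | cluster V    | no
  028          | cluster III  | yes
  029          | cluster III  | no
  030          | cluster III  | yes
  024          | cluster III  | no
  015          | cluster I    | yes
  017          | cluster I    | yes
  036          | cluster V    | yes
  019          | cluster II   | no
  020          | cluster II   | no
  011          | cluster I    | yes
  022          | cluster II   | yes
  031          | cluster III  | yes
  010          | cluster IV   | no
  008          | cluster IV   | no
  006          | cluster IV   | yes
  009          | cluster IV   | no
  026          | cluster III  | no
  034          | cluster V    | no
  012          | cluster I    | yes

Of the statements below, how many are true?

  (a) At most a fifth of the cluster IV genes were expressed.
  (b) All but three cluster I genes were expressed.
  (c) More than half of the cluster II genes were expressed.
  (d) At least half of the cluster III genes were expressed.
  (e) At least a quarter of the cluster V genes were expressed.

0

(a) cluster IV: |A| = 6, |A ∩ B| = 2; needs |A ∩ B| / |A| ≤ 1/5 — false.
(b) cluster I: |A| = 8, |A ∩ B| = 6; needs |A ∖ B| = 3 — false.
(c) cluster II: |A| = 5, |A ∩ B| = 2; needs |A ∩ B| > |A ∖ B| — false.
(d) cluster III: |A| = 8, |A ∩ B| = 3; needs |A ∩ B| ≥ |A ∖ B| — false.
(e) cluster V: |A| = 5, |A ∩ B| = 1; needs |A ∩ B| / |A| ≥ 1/4 — false.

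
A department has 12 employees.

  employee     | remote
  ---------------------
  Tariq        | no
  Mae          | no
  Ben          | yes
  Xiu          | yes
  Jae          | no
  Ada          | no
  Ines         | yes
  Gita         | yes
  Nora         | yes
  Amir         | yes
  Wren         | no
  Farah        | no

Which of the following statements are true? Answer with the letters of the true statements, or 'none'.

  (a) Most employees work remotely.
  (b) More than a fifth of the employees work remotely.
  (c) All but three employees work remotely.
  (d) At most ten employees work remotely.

|A| = 12, |A ∩ B| = 6, |A ∖ B| = 6.
(a) |A ∩ B| > |A ∖ B|: fails.
(b) |A ∩ B| / |A| > 1/5: holds.
(c) |A ∖ B| = 3: fails.
(d) |A ∩ B| ≤ 10: holds.

(b), (d)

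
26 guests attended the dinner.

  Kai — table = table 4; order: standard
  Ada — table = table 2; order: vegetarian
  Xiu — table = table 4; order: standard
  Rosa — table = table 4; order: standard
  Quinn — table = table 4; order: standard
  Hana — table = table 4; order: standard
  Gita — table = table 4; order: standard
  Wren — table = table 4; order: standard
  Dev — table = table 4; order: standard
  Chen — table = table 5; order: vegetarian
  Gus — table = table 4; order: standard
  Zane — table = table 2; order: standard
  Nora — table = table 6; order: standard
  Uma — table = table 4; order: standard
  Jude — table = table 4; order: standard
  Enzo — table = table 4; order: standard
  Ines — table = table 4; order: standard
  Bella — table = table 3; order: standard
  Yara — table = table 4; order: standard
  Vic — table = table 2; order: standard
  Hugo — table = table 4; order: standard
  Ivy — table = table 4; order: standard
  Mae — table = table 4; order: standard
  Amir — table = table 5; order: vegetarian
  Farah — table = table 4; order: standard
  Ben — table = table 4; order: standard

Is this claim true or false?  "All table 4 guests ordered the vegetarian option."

False

The determiner here denotes the relation: A ⊆ B, i.e. every element of A is in B (|A ∖ B| = 0).
|A| = 19, |A ∩ B| = 0, |A ∖ B| = 19.
So the statement is false.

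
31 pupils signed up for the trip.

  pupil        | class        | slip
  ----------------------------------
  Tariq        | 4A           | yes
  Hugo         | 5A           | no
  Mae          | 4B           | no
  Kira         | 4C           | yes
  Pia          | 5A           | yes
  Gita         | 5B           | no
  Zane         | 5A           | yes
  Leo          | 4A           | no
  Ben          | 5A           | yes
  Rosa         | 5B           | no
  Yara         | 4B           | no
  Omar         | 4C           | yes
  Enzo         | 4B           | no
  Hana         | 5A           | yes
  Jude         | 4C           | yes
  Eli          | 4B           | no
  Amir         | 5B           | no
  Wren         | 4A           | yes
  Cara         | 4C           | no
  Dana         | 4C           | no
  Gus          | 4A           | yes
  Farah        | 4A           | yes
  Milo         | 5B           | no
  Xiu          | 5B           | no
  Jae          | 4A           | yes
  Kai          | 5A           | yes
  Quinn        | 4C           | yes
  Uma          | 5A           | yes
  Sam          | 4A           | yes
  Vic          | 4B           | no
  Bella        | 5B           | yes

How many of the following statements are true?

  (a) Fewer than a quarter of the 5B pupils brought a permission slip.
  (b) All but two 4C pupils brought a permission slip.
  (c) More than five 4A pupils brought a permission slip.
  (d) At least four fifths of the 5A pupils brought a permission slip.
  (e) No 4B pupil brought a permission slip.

(a) 5B: |A| = 6, |A ∩ B| = 1; needs |A ∩ B| / |A| < 1/4 — true.
(b) 4C: |A| = 6, |A ∩ B| = 4; needs |A ∖ B| = 2 — true.
(c) 4A: |A| = 7, |A ∩ B| = 6; needs |A ∩ B| > 5 — true.
(d) 5A: |A| = 7, |A ∩ B| = 6; needs |A ∩ B| / |A| ≥ 4/5 — true.
(e) 4B: |A| = 5, |A ∩ B| = 0; needs A ∩ B = ∅ (|A ∩ B| = 0) — true.

5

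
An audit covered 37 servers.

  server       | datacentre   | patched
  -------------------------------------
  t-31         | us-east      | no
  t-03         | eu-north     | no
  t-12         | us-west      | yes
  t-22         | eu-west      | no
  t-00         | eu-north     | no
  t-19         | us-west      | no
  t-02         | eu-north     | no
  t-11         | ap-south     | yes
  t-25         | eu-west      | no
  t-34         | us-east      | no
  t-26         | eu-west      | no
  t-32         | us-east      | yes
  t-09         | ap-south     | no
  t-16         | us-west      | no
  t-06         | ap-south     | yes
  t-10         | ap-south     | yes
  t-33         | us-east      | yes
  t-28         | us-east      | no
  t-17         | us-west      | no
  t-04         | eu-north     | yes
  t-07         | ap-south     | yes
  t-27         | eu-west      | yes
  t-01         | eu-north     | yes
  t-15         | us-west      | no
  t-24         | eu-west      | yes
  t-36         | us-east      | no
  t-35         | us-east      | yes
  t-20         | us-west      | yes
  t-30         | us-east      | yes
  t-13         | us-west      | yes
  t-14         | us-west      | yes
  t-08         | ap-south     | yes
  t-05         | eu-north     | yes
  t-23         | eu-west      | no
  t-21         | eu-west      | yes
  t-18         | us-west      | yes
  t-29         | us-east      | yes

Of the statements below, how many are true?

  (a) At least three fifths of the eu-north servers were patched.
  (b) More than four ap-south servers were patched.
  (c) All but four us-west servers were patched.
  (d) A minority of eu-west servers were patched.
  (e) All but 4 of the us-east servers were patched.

4

(a) eu-north: |A| = 6, |A ∩ B| = 3; needs |A ∩ B| / |A| ≥ 3/5 — false.
(b) ap-south: |A| = 6, |A ∩ B| = 5; needs |A ∩ B| > 4 — true.
(c) us-west: |A| = 9, |A ∩ B| = 5; needs |A ∖ B| = 4 — true.
(d) eu-west: |A| = 7, |A ∩ B| = 3; needs |A ∩ B| < |A ∖ B| — true.
(e) us-east: |A| = 9, |A ∩ B| = 5; needs |A ∖ B| = 4 — true.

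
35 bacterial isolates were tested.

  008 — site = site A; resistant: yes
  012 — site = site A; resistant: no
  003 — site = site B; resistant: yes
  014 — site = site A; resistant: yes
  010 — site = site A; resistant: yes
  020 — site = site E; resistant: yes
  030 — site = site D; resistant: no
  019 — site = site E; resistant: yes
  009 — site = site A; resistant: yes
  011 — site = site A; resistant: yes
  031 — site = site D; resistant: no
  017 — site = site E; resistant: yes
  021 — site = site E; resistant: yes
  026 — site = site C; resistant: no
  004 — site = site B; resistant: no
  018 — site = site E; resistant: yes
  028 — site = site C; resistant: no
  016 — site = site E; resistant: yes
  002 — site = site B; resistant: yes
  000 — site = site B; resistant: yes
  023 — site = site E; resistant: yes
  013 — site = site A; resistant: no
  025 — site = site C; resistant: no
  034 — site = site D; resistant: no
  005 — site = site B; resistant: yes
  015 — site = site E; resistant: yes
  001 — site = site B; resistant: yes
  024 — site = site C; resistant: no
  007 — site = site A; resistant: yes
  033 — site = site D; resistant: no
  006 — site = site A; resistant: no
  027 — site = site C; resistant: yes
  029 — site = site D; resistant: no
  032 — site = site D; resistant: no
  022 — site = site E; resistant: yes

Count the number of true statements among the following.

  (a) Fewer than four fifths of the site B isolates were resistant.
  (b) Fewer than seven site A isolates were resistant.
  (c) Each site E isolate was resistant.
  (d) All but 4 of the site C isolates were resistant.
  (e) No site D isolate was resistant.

(a) site B: |A| = 6, |A ∩ B| = 5; needs |A ∩ B| / |A| < 4/5 — false.
(b) site A: |A| = 9, |A ∩ B| = 6; needs |A ∩ B| < 7 — true.
(c) site E: |A| = 9, |A ∩ B| = 9; needs A ⊆ B, i.e. every element of A is in B (|A ∖ B| = 0) — true.
(d) site C: |A| = 5, |A ∩ B| = 1; needs |A ∖ B| = 4 — true.
(e) site D: |A| = 6, |A ∩ B| = 0; needs A ∩ B = ∅ (|A ∩ B| = 0) — true.

4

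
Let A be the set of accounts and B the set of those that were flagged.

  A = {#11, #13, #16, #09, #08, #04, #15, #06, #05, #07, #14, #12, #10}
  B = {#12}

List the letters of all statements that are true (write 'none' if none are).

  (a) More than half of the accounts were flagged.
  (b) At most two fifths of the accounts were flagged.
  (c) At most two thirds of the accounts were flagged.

|A| = 13, |A ∩ B| = 1, |A ∖ B| = 12.
(a) |A ∩ B| > |A ∖ B|: fails.
(b) |A ∩ B| / |A| ≤ 2/5: holds.
(c) |A ∩ B| / |A| ≤ 2/3: holds.

(b), (c)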